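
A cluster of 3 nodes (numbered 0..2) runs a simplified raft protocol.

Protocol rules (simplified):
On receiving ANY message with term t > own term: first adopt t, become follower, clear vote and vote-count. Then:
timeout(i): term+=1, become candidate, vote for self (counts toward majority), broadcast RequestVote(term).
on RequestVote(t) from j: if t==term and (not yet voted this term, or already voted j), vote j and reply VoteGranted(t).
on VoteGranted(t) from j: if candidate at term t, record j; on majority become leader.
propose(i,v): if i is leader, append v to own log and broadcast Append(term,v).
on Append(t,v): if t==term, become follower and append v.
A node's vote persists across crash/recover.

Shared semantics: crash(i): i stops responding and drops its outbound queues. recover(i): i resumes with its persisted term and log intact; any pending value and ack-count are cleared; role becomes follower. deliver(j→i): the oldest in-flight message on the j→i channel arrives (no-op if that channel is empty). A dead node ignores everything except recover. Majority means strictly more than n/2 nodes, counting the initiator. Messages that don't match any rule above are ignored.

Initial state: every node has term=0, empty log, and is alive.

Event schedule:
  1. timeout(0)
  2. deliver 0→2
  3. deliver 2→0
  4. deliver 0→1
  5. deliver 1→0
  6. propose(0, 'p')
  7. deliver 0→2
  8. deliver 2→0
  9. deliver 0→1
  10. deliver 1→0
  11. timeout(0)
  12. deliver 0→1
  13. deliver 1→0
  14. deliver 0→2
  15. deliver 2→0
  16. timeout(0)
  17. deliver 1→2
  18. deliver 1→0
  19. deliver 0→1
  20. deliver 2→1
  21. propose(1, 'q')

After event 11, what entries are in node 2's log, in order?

after 1 — timeout(0): n0:cand/t1/[-]
after 2 — deliver 0→2: n2:foll/t1/[-]
after 3 — deliver 2→0: n0:lead/t1/[-]
after 4 — deliver 0→1: n1:foll/t1/[-]
after 5 — deliver 1→0: ·
after 6 — propose(0,'p'): n0:lead/t1/[p]
after 7 — deliver 0→2: n2:foll/t1/[p]
after 8 — deliver 2→0: ·
after 9 — deliver 0→1: n1:foll/t1/[p]
after 10 — deliver 1→0: ·
after 11 — timeout(0): n0:cand/t2/[p]

p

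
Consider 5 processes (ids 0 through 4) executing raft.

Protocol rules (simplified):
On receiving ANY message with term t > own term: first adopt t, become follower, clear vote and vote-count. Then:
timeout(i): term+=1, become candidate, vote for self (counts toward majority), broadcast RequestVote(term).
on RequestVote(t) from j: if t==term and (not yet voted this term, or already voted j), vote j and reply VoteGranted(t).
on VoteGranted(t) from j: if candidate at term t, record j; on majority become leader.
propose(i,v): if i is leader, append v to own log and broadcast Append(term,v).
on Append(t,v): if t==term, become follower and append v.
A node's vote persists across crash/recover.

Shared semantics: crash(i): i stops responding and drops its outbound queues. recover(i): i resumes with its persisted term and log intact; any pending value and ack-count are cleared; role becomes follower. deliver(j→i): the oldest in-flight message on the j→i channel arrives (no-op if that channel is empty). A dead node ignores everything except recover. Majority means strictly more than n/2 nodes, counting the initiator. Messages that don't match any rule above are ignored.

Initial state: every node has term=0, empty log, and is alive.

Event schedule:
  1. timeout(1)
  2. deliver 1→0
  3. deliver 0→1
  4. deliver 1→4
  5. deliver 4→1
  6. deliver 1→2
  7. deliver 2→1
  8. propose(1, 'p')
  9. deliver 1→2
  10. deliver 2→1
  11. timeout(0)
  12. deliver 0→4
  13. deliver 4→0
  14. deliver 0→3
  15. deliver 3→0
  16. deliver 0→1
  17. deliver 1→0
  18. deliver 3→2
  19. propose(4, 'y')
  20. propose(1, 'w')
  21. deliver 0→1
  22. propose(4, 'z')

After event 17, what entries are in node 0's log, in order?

empty

[1] timeout(1) → N1(cand t1 [-])
[2] deliver 1→0 → N0(foll t1 [-])
[3] deliver 0→1 → ∅
[4] deliver 1→4 → N4(foll t1 [-])
[5] deliver 4→1 → N1(lead t1 [-])
[6] deliver 1→2 → N2(foll t1 [-])
[7] deliver 2→1 → ∅
[8] propose(1,'p') → N1(lead t1 [p])
[9] deliver 1→2 → N2(foll t1 [p])
[10] deliver 2→1 → ∅
[11] timeout(0) → N0(cand t2 [-])
[12] deliver 0→4 → N4(foll t2 [-])
[13] deliver 4→0 → ∅
[14] deliver 0→3 → N3(foll t2 [-])
[15] deliver 3→0 → N0(lead t2 [-])
[16] deliver 0→1 → N1(foll t2 [p])
[17] deliver 1→0 → ∅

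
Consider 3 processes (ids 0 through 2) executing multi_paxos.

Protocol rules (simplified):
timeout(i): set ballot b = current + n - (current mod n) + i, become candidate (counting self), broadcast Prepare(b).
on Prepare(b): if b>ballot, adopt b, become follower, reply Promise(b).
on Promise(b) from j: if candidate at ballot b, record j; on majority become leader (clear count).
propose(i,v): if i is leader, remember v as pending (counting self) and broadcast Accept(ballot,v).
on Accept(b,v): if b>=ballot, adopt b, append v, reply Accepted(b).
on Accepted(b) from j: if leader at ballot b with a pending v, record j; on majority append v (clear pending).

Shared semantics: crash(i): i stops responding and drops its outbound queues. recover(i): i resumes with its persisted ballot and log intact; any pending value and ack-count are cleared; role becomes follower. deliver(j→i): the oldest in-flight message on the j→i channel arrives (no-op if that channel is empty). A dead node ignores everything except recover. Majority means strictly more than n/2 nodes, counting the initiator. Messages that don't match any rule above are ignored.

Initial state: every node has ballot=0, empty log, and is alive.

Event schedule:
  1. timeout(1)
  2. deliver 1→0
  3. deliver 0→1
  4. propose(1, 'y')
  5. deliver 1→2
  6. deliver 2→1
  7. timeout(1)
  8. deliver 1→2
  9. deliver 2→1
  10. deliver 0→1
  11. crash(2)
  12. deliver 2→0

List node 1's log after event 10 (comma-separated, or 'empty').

empty

[1] timeout(1) → N1(cand b4 [-])
[2] deliver 1→0 → N0(foll b4 [-])
[3] deliver 0→1 → N1(lead b4 [-])
[4] propose(1,'y') → ∅
[5] deliver 1→2 → N2(foll b4 [-])
[6] deliver 2→1 → ∅
[7] timeout(1) → N1(cand b7 [-])
[8] deliver 1→2 → N2(foll b4 [y])
[9] deliver 2→1 → ∅
[10] deliver 0→1 → ∅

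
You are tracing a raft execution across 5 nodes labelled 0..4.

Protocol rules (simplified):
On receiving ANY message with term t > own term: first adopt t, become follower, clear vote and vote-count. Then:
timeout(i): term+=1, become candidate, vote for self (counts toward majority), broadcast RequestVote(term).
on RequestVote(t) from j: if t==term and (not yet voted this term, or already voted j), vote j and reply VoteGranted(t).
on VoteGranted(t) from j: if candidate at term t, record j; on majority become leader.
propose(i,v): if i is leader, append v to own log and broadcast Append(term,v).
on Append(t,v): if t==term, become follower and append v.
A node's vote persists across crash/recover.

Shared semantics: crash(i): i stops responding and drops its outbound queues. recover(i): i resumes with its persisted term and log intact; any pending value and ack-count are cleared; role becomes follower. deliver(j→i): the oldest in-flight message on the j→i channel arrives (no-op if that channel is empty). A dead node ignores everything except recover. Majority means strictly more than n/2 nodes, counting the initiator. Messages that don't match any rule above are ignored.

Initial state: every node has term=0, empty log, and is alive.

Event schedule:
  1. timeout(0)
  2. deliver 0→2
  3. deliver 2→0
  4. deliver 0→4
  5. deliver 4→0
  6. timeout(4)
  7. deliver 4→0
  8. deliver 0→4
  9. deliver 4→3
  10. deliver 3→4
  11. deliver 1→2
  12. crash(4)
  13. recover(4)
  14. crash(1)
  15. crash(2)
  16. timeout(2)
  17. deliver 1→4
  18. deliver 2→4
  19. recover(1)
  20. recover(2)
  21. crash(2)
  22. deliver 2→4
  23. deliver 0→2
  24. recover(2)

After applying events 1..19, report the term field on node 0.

2

[1] timeout(0) → N0(cand t1 [-])
[2] deliver 0→2 → N2(foll t1 [-])
[3] deliver 2→0 → ∅
[4] deliver 0→4 → N4(foll t1 [-])
[5] deliver 4→0 → N0(lead t1 [-])
[6] timeout(4) → N4(cand t2 [-])
[7] deliver 4→0 → N0(foll t2 [-])
[8] deliver 0→4 → ∅
[9] deliver 4→3 → N3(foll t2 [-])
[10] deliver 3→4 → N4(lead t2 [-])
[11] deliver 1→2 → ∅
[12] crash(4) → N4(✗lead t2 [-])
[13] recover(4) → N4(foll t2 [-])
[14] crash(1) → N1(✗foll t0 [-])
[15] crash(2) → N2(✗foll t1 [-])
[16] timeout(2) → ∅
[17] deliver 1→4 → ∅
[18] deliver 2→4 → ∅
[19] recover(1) → N1(foll t0 [-])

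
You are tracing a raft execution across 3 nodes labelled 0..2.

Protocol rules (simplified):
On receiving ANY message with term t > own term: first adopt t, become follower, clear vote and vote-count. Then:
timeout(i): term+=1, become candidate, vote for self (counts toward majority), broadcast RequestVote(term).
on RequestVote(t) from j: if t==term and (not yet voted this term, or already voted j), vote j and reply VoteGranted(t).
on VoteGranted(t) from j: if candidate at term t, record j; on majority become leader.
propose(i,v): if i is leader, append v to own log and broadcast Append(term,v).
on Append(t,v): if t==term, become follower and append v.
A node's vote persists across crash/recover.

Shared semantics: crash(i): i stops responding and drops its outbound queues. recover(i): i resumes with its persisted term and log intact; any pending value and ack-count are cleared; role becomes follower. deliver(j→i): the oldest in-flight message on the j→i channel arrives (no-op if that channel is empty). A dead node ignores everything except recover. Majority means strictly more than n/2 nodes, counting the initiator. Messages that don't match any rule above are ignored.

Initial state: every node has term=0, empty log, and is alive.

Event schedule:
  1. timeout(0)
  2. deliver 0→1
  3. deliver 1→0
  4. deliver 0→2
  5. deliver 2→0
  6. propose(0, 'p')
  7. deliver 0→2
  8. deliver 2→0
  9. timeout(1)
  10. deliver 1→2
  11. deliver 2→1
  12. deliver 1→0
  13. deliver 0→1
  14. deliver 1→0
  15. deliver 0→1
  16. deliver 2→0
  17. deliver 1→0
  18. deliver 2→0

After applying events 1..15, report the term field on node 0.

1. timeout(0):  <0:cand t1 ->
2. deliver 0→1:  <1:foll t1 ->
3. deliver 1→0:  <0:lead t1 ->
4. deliver 0→2:  <2:foll t1 ->
5. deliver 2→0:  nop
6. propose(0,'p'):  <0:lead t1 p>
7. deliver 0→2:  <2:foll t1 p>
8. deliver 2→0:  nop
9. timeout(1):  <1:cand t2 ->
10. deliver 1→2:  <2:foll t2 p>
11. deliver 2→1:  <1:lead t2 ->
12. deliver 1→0:  <0:foll t2 p>
13. deliver 0→1:  nop
14. deliver 1→0:  nop
15. deliver 0→1:  nop

2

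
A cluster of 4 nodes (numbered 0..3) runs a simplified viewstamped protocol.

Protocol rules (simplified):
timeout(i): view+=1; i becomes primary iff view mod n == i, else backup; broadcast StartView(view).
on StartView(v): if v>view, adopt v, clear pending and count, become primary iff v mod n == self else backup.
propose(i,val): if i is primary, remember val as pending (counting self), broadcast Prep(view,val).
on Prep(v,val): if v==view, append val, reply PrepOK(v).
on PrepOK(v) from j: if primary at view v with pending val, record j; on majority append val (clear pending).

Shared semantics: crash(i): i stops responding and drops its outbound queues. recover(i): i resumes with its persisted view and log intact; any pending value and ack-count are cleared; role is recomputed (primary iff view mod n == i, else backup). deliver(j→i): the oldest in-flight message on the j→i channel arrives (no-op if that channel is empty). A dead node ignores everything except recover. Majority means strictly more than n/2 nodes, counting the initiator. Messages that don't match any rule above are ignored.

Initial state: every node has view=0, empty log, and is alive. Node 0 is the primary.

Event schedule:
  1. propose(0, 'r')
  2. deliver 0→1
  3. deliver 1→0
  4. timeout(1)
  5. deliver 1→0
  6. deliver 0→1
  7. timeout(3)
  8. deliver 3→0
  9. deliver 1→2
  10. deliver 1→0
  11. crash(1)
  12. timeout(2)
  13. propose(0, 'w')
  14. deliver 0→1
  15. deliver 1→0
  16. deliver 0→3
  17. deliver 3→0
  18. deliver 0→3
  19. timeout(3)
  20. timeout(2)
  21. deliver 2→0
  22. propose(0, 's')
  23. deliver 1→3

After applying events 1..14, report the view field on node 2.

step 1 propose(0,'r'): —
step 2 deliver 0→1: 1={back,v=0,log=r}
step 3 deliver 1→0: —
step 4 timeout(1): 1={prim,v=1,log=r}
step 5 deliver 1→0: 0={back,v=1,log=-}
step 6 deliver 0→1: —
step 7 timeout(3): 3={back,v=1,log=-}
step 8 deliver 3→0: —
step 9 deliver 1→2: 2={back,v=1,log=-}
step 10 deliver 1→0: —
step 11 crash(1): 1={✗prim,v=1,log=r}
step 12 timeout(2): 2={prim,v=2,log=-}
step 13 propose(0,'w'): —
step 14 deliver 0→1: —

2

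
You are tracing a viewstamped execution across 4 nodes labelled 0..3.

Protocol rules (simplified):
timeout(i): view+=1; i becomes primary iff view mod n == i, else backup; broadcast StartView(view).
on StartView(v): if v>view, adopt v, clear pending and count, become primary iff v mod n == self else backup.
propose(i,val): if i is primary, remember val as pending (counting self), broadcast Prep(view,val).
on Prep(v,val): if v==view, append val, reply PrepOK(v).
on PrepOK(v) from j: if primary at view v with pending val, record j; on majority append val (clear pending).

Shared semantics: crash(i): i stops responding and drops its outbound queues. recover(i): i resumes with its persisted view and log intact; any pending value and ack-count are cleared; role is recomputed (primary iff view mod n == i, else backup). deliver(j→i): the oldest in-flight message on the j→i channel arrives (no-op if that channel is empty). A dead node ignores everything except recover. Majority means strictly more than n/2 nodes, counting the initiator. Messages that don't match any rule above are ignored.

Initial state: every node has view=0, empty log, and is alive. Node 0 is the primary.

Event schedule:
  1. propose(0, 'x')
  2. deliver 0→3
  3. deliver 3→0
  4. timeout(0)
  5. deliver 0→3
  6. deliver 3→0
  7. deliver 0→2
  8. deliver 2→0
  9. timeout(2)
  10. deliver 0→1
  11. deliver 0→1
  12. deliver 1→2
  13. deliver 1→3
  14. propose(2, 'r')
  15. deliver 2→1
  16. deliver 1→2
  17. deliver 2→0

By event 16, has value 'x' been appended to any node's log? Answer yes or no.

yes

step 1 propose(0,'x'): —
step 2 deliver 0→3: 3={back,v=0,log=x}
step 3 deliver 3→0: —
step 4 timeout(0): 0={back,v=1,log=-}
step 5 deliver 0→3: 3={back,v=1,log=x}
step 6 deliver 3→0: —
step 7 deliver 0→2: 2={back,v=0,log=x}
step 8 deliver 2→0: —
step 9 timeout(2): 2={back,v=1,log=x}
step 10 deliver 0→1: 1={back,v=0,log=x}
step 11 deliver 0→1: 1={prim,v=1,log=x}
step 12 deliver 1→2: —
step 13 deliver 1→3: —
step 14 propose(2,'r'): —
step 15 deliver 2→1: —
step 16 deliver 1→2: —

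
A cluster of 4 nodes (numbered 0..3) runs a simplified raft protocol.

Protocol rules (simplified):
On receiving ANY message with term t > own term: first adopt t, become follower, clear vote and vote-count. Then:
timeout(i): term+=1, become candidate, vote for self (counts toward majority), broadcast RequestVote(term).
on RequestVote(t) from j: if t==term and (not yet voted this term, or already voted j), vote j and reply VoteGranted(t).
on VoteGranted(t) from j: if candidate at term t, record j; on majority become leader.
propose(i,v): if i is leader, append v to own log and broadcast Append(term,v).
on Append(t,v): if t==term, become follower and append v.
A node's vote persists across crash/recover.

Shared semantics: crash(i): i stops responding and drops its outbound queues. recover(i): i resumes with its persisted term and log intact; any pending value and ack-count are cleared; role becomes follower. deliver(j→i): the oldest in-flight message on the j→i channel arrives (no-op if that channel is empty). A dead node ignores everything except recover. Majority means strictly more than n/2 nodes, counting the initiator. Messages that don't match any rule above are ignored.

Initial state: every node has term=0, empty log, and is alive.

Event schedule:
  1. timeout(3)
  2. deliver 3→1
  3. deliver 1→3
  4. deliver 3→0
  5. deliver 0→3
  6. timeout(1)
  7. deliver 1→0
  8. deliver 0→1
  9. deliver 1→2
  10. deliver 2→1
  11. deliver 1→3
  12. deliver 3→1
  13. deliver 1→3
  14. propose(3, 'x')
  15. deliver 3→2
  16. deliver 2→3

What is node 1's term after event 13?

[1] timeout(3) → N3(cand t1 [-])
[2] deliver 3→1 → N1(foll t1 [-])
[3] deliver 1→3 → ∅
[4] deliver 3→0 → N0(foll t1 [-])
[5] deliver 0→3 → N3(lead t1 [-])
[6] timeout(1) → N1(cand t2 [-])
[7] deliver 1→0 → N0(foll t2 [-])
[8] deliver 0→1 → ∅
[9] deliver 1→2 → N2(foll t2 [-])
[10] deliver 2→1 → N1(lead t2 [-])
[11] deliver 1→3 → N3(foll t2 [-])
[12] deliver 3→1 → ∅
[13] deliver 1→3 → ∅

2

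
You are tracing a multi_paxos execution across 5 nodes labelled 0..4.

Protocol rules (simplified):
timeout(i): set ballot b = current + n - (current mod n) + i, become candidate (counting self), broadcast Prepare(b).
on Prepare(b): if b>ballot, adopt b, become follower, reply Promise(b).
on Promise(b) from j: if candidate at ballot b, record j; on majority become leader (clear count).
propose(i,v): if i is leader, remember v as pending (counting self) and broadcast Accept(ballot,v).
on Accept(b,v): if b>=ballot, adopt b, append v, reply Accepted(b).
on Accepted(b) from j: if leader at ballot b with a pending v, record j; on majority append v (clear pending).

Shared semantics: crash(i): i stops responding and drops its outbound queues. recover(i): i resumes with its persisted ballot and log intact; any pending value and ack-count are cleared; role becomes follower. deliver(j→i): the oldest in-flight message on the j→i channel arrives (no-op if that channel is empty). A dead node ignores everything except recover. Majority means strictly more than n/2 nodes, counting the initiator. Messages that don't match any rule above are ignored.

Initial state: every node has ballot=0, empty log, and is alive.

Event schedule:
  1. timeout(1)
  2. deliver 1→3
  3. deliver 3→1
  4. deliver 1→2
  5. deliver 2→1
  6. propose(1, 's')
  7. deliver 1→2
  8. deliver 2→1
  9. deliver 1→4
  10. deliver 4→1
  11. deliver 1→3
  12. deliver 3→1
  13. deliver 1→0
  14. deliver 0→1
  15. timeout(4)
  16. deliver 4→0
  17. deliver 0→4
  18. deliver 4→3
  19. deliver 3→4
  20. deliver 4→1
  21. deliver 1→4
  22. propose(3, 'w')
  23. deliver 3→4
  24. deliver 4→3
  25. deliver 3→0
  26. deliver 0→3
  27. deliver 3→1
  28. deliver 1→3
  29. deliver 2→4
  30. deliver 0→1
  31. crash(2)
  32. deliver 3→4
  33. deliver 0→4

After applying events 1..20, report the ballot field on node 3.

1. timeout(1):  <1:cand b6 ->
2. deliver 1→3:  <3:foll b6 ->
3. deliver 3→1:  nop
4. deliver 1→2:  <2:foll b6 ->
5. deliver 2→1:  <1:lead b6 ->
6. propose(1,'s'):  nop
7. deliver 1→2:  <2:foll b6 s>
8. deliver 2→1:  nop
9. deliver 1→4:  <4:foll b6 ->
10. deliver 4→1:  nop
11. deliver 1→3:  <3:foll b6 s>
12. deliver 3→1:  <1:lead b6 s>
13. deliver 1→0:  <0:foll b6 ->
14. deliver 0→1:  nop
15. timeout(4):  <4:cand b14 ->
16. deliver 4→0:  <0:foll b14 ->
17. deliver 0→4:  nop
18. deliver 4→3:  <3:foll b14 s>
19. deliver 3→4:  <4:lead b14 ->
20. deliver 4→1:  <1:foll b14 s>

14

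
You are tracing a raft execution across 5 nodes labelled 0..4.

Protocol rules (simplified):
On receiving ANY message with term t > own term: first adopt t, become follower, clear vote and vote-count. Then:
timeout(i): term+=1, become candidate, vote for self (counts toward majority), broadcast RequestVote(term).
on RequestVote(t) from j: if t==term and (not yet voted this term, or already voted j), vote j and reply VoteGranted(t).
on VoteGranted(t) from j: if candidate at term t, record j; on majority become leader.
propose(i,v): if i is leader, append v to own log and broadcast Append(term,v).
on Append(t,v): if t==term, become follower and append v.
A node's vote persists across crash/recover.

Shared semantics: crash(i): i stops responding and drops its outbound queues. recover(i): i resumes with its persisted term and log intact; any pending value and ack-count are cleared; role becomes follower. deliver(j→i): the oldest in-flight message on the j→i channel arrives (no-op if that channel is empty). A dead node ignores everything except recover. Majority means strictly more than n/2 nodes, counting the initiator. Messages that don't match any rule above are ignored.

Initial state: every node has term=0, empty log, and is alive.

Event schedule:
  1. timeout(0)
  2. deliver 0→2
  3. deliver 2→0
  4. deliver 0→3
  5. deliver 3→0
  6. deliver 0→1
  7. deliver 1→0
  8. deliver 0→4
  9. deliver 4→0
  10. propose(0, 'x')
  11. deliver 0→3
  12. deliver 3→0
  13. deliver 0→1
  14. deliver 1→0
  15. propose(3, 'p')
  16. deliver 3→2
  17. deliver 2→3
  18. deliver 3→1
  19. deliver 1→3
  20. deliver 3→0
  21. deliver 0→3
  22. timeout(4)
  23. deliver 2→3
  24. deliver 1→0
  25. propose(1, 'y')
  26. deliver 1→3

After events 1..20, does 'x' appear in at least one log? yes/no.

yes

[1] timeout(0) → N0(cand t1 [-])
[2] deliver 0→2 → N2(foll t1 [-])
[3] deliver 2→0 → ∅
[4] deliver 0→3 → N3(foll t1 [-])
[5] deliver 3→0 → N0(lead t1 [-])
[6] deliver 0→1 → N1(foll t1 [-])
[7] deliver 1→0 → ∅
[8] deliver 0→4 → N4(foll t1 [-])
[9] deliver 4→0 → ∅
[10] propose(0,'x') → N0(lead t1 [x])
[11] deliver 0→3 → N3(foll t1 [x])
[12] deliver 3→0 → ∅
[13] deliver 0→1 → N1(foll t1 [x])
[14] deliver 1→0 → ∅
[15] propose(3,'p') → ∅
[16] deliver 3→2 → ∅
[17] deliver 2→3 → ∅
[18] deliver 3→1 → ∅
[19] deliver 1→3 → ∅
[20] deliver 3→0 → ∅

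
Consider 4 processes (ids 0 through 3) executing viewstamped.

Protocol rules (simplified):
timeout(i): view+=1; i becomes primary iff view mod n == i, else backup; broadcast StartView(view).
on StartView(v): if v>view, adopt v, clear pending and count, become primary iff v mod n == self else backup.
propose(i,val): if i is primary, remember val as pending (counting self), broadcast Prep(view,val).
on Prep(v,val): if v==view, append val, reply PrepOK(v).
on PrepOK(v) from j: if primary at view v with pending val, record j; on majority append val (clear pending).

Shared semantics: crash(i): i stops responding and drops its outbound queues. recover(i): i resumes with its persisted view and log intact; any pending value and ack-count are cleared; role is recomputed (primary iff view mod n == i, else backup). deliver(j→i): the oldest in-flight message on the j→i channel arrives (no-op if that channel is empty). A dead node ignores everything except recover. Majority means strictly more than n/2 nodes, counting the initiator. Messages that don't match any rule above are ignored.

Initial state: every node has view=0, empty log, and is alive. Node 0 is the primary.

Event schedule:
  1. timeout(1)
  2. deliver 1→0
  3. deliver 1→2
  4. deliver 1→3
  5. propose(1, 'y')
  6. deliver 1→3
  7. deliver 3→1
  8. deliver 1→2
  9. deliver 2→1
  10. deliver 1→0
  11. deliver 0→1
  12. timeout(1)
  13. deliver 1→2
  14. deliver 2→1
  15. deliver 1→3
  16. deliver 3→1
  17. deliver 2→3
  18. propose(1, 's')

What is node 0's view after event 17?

1

e1 timeout(1): 1[prim,v=1,-]
e2 deliver 1→0: 0[back,v=1,-]
e3 deliver 1→2: 2[back,v=1,-]
e4 deliver 1→3: 3[back,v=1,-]
e5 propose(1,'y'): ·
e6 deliver 1→3: 3[back,v=1,y]
e7 deliver 3→1: ·
e8 deliver 1→2: 2[back,v=1,y]
e9 deliver 2→1: 1[prim,v=1,y]
e10 deliver 1→0: 0[back,v=1,y]
e11 deliver 0→1: ·
e12 timeout(1): 1[back,v=2,y]
e13 deliver 1→2: 2[prim,v=2,y]
e14 deliver 2→1: ·
e15 deliver 1→3: 3[back,v=2,y]
e16 deliver 3→1: ·
e17 deliver 2→3: ·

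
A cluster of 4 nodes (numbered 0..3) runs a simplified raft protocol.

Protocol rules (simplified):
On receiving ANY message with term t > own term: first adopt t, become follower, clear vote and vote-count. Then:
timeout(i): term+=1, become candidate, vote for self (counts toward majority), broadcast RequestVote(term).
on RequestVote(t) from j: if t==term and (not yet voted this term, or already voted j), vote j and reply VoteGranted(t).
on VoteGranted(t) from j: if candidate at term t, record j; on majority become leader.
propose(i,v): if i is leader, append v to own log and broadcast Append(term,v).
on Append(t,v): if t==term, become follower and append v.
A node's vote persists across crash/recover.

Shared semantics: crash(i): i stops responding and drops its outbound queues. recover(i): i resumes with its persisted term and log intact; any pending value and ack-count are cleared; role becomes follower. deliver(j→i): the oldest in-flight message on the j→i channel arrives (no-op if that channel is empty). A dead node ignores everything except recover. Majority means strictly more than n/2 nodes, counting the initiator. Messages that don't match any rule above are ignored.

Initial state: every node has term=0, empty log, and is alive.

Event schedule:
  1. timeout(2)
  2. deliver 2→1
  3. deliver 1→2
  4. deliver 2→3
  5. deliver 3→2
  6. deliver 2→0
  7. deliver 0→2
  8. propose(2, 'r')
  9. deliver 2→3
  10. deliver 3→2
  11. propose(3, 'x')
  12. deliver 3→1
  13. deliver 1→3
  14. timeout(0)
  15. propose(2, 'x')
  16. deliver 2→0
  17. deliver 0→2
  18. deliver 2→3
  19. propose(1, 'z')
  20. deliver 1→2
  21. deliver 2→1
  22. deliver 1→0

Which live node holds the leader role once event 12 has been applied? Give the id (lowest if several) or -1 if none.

e1 timeout(2): 2[cand,t=1,-]
e2 deliver 2→1: 1[foll,t=1,-]
e3 deliver 1→2: ·
e4 deliver 2→3: 3[foll,t=1,-]
e5 deliver 3→2: 2[lead,t=1,-]
e6 deliver 2→0: 0[foll,t=1,-]
e7 deliver 0→2: ·
e8 propose(2,'r'): 2[lead,t=1,r]
e9 deliver 2→3: 3[foll,t=1,r]
e10 deliver 3→2: ·
e11 propose(3,'x'): ·
e12 deliver 3→1: ·

2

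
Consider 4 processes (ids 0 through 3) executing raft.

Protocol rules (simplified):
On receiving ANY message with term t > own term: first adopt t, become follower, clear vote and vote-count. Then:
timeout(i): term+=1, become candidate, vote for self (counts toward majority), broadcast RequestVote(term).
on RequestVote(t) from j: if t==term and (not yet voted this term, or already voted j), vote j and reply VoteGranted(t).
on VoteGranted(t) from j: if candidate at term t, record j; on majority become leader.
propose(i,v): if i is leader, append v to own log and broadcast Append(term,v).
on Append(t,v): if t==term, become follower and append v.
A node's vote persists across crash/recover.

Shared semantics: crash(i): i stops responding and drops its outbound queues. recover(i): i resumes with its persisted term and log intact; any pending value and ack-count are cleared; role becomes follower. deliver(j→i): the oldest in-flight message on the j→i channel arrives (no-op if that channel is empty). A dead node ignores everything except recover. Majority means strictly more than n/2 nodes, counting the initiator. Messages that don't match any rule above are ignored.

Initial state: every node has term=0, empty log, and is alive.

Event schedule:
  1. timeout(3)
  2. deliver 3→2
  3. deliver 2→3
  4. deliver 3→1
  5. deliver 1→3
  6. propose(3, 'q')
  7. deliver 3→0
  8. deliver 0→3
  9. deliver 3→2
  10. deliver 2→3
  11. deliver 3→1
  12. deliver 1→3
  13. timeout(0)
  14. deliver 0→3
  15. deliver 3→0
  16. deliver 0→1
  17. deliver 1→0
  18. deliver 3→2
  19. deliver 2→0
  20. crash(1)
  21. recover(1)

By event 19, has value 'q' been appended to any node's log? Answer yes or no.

after 1 — timeout(3): n3:cand/t1/[-]
after 2 — deliver 3→2: n2:foll/t1/[-]
after 3 — deliver 2→3: ·
after 4 — deliver 3→1: n1:foll/t1/[-]
after 5 — deliver 1→3: n3:lead/t1/[-]
after 6 — propose(3,'q'): n3:lead/t1/[q]
after 7 — deliver 3→0: n0:foll/t1/[-]
after 8 — deliver 0→3: ·
after 9 — deliver 3→2: n2:foll/t1/[q]
after 10 — deliver 2→3: ·
after 11 — deliver 3→1: n1:foll/t1/[q]
after 12 — deliver 1→3: ·
after 13 — timeout(0): n0:cand/t2/[-]
after 14 — deliver 0→3: n3:foll/t2/[q]
after 15 — deliver 3→0: ·
after 16 — deliver 0→1: n1:foll/t2/[q]
after 17 — deliver 1→0: ·
after 18 — deliver 3→2: ·
after 19 — deliver 2→0: ·

yes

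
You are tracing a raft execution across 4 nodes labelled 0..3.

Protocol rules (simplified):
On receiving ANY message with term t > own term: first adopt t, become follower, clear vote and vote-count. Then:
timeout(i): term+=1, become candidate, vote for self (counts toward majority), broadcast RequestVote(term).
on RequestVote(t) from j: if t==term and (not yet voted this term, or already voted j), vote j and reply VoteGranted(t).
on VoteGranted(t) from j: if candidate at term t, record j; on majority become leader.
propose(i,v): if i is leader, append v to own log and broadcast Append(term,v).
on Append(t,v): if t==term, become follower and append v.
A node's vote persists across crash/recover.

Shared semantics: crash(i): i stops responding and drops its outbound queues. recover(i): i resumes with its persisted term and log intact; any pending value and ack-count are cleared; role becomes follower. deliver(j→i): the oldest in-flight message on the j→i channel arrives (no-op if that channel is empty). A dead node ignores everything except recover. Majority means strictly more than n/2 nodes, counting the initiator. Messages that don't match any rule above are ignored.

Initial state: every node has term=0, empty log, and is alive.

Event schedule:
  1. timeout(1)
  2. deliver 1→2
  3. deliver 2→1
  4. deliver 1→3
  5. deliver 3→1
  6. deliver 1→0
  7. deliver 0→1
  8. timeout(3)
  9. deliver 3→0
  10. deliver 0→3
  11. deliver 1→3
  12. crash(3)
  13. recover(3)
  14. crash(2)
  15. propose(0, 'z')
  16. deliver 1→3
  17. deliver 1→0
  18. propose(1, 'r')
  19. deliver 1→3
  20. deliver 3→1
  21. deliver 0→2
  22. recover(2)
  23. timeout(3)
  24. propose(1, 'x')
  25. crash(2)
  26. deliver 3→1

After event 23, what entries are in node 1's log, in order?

after 1 — timeout(1): n1:cand/t1/[-]
after 2 — deliver 1→2: n2:foll/t1/[-]
after 3 — deliver 2→1: ·
after 4 — deliver 1→3: n3:foll/t1/[-]
after 5 — deliver 3→1: n1:lead/t1/[-]
after 6 — deliver 1→0: n0:foll/t1/[-]
after 7 — deliver 0→1: ·
after 8 — timeout(3): n3:cand/t2/[-]
after 9 — deliver 3→0: n0:foll/t2/[-]
after 10 — deliver 0→3: ·
after 11 — deliver 1→3: ·
after 12 — crash(3): n3:✗cand/t2/[-]
after 13 — recover(3): n3:foll/t2/[-]
after 14 — crash(2): n2:✗foll/t1/[-]
after 15 — propose(0,'z'): ·
after 16 — deliver 1→3: ·
after 17 — deliver 1→0: ·
after 18 — propose(1,'r'): n1:lead/t1/[r]
after 19 — deliver 1→3: ·
after 20 — deliver 3→1: ·
after 21 — deliver 0→2: ·
after 22 — recover(2): n2:foll/t1/[-]
after 23 — timeout(3): n3:cand/t3/[-]

r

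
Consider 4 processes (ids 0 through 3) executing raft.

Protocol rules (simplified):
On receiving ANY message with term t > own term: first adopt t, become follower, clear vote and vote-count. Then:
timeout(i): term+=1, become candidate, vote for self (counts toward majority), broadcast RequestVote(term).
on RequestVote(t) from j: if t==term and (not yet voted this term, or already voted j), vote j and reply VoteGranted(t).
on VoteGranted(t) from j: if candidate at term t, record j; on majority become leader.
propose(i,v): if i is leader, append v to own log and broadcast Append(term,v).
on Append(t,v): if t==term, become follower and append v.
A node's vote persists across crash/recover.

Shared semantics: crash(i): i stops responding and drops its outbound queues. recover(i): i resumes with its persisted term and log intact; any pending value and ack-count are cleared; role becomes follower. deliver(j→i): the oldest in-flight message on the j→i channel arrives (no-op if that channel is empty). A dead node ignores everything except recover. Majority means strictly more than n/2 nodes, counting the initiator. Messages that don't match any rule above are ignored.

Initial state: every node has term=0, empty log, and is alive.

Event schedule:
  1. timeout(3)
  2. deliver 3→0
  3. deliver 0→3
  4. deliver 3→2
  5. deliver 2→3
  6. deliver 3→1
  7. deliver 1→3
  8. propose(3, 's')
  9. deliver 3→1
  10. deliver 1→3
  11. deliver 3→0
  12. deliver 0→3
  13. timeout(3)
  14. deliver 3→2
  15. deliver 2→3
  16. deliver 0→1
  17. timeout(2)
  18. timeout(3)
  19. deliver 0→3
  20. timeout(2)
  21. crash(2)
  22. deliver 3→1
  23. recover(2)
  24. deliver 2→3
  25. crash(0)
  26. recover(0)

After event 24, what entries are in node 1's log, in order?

s

e1 timeout(3): 3[cand,t=1,-]
e2 deliver 3→0: 0[foll,t=1,-]
e3 deliver 0→3: ·
e4 deliver 3→2: 2[foll,t=1,-]
e5 deliver 2→3: 3[lead,t=1,-]
e6 deliver 3→1: 1[foll,t=1,-]
e7 deliver 1→3: ·
e8 propose(3,'s'): 3[lead,t=1,s]
e9 deliver 3→1: 1[foll,t=1,s]
e10 deliver 1→3: ·
e11 deliver 3→0: 0[foll,t=1,s]
e12 deliver 0→3: ·
e13 timeout(3): 3[cand,t=2,s]
e14 deliver 3→2: 2[foll,t=1,s]
e15 deliver 2→3: ·
e16 deliver 0→1: ·
e17 timeout(2): 2[cand,t=2,s]
e18 timeout(3): 3[cand,t=3,s]
e19 deliver 0→3: ·
e20 timeout(2): 2[cand,t=3,s]
e21 crash(2): 2[✗cand,t=3,s]
e22 deliver 3→1: 1[foll,t=2,s]
e23 recover(2): 2[foll,t=3,s]
e24 deliver 2→3: ·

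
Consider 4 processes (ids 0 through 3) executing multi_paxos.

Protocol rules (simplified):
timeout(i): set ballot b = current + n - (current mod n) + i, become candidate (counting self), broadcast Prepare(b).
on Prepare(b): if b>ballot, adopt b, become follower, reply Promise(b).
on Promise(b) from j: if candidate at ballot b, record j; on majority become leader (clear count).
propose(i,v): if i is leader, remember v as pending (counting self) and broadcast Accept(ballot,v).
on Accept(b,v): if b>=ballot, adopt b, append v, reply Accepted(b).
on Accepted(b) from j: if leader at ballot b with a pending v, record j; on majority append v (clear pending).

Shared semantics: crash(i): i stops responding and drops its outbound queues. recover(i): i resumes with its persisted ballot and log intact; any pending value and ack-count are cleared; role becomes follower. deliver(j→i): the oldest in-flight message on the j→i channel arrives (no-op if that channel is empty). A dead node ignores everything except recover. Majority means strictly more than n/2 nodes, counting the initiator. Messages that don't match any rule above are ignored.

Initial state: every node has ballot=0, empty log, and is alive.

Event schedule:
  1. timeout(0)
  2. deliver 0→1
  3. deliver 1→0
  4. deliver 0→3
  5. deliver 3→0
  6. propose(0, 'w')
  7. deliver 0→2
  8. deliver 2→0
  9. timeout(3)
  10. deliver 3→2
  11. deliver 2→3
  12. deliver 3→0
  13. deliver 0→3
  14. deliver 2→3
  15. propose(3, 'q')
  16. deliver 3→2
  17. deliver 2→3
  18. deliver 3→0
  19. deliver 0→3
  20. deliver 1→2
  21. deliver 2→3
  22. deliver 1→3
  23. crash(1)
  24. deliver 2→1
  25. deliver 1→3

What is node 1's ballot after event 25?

1. timeout(0):  <0:cand b4 ->
2. deliver 0→1:  <1:foll b4 ->
3. deliver 1→0:  nop
4. deliver 0→3:  <3:foll b4 ->
5. deliver 3→0:  <0:lead b4 ->
6. propose(0,'w'):  nop
7. deliver 0→2:  <2:foll b4 ->
8. deliver 2→0:  nop
9. timeout(3):  <3:cand b11 ->
10. deliver 3→2:  <2:foll b11 ->
11. deliver 2→3:  nop
12. deliver 3→0:  <0:foll b11 ->
13. deliver 0→3:  nop
14. deliver 2→3:  nop
15. propose(3,'q'):  nop
16. deliver 3→2:  nop
17. deliver 2→3:  nop
18. deliver 3→0:  nop
19. deliver 0→3:  <3:lead b11 ->
20. deliver 1→2:  nop
21. deliver 2→3:  nop
22. deliver 1→3:  nop
23. crash(1):  <1:✗foll b4 ->
24. deliver 2→1:  nop
25. deliver 1→3:  nop

4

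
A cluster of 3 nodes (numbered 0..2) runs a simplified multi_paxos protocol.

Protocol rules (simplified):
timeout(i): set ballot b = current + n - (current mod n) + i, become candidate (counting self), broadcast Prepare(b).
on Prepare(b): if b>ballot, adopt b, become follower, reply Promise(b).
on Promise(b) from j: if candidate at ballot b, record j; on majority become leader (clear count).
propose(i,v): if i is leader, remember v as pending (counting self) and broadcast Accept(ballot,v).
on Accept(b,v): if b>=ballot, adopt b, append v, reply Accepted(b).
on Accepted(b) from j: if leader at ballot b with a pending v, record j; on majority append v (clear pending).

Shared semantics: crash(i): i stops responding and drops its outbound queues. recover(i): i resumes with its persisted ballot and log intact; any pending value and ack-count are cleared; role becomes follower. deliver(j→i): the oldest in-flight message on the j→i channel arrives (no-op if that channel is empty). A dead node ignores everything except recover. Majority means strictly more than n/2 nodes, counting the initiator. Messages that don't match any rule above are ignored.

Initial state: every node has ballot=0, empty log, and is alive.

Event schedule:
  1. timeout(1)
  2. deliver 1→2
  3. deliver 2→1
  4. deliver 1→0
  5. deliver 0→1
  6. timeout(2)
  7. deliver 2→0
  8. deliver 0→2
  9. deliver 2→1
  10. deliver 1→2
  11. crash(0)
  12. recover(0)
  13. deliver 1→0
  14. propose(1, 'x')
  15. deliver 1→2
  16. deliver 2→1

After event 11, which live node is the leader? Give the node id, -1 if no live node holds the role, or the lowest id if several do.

2

1. timeout(1):  <1:cand b4 ->
2. deliver 1→2:  <2:foll b4 ->
3. deliver 2→1:  <1:lead b4 ->
4. deliver 1→0:  <0:foll b4 ->
5. deliver 0→1:  nop
6. timeout(2):  <2:cand b8 ->
7. deliver 2→0:  <0:foll b8 ->
8. deliver 0→2:  <2:lead b8 ->
9. deliver 2→1:  <1:foll b8 ->
10. deliver 1→2:  nop
11. crash(0):  <0:✗foll b8 ->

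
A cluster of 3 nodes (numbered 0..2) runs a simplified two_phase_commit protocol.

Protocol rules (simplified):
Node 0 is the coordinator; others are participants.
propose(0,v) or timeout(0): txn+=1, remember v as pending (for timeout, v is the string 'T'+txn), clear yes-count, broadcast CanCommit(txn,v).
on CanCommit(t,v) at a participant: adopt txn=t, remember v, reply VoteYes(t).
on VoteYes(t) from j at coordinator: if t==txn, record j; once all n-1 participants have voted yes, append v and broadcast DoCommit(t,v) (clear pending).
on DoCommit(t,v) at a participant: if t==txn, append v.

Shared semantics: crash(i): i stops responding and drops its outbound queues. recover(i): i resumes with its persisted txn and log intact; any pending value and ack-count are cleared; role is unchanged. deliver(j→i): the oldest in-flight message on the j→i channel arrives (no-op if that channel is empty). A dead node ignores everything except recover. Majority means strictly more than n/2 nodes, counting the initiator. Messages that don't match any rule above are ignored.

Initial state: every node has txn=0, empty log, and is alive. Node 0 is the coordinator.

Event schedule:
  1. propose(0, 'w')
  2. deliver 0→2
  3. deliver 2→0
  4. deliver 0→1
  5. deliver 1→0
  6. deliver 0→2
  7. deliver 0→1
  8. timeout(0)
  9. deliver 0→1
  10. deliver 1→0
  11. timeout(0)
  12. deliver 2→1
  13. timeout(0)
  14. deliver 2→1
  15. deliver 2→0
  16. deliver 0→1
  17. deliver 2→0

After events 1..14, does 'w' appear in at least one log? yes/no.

yes

e1 propose(0,'w'): 0[coor,t=1,-]
e2 deliver 0→2: 2[part,t=1,-]
e3 deliver 2→0: ·
e4 deliver 0→1: 1[part,t=1,-]
e5 deliver 1→0: 0[coor,t=1,w]
e6 deliver 0→2: 2[part,t=1,w]
e7 deliver 0→1: 1[part,t=1,w]
e8 timeout(0): 0[coor,t=2,w]
e9 deliver 0→1: 1[part,t=2,w]
e10 deliver 1→0: ·
e11 timeout(0): 0[coor,t=3,w]
e12 deliver 2→1: ·
e13 timeout(0): 0[coor,t=4,w]
e14 deliver 2→1: ·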